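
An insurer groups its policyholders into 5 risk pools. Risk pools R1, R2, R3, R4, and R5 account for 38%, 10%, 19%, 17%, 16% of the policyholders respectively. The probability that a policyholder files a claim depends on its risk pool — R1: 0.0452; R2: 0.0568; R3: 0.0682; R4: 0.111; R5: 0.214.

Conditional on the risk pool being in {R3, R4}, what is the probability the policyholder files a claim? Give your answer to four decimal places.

P(C|S) ≈ 0.0884

Let S = {R3, R4}.
P(S) = 0.19 + 0.17 = 0.36.
P(C ∩ S) = 0.0682·0.19 + 0.111·0.17 = 0.012958 + 0.01887 = 0.031828.
P(C | S) = 0.031828 / 0.36 = 0.088411…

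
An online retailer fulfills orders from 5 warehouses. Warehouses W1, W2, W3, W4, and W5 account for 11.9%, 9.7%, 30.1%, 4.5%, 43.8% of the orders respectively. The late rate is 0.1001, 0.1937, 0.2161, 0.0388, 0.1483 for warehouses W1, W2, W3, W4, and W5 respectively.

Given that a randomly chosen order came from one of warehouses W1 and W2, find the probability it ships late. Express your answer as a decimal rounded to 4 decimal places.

Let S = {W1, W2}.
P(S) = 0.119 + 0.097 = 0.216.
P(L ∩ S) = 0.1001·0.119 + 0.1937·0.097 = 0.0119119 + 0.0187889 = 0.0307008.
P(L | S) = 0.0307008 / 0.216 = 0.142133…

0.1421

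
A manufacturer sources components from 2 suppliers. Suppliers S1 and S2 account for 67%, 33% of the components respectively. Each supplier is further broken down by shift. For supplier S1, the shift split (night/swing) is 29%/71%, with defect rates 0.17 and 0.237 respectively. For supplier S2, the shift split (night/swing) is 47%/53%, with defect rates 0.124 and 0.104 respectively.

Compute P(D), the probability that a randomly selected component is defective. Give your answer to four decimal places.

P(D|S1) = 0.29·0.17 + 0.71·0.237 = 0.0493 + 0.16827 = 0.21757
P(D|S2) = 0.47·0.124 + 0.53·0.104 = 0.05828 + 0.05512 = 0.1134
Then overall,
P(D) = 0.67·0.21757 + 0.33·0.1134
      = 0.1457719 + 0.037422 = 0.1831939

0.1832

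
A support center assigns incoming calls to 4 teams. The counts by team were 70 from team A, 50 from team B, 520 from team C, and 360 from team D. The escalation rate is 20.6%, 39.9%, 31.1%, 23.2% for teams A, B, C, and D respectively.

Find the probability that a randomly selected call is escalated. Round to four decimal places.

0.2796

Total: 70 + 50 + 520 + 360 = 1000.
P(A) = 70/1000 = 0.07. P(B) = 50/1000 = 0.05. P(C) = 520/1000 = 0.52. P(D) = 360/1000 = 0.36.
P(E) = P(E|A)·P(A) + P(E|B)·P(B) + P(E|C)·P(C) + P(E|D)·P(D)
      = 0.206·0.07 + 0.399·0.05 + 0.311·0.52 + 0.232·0.36
      = 0.01442 + 0.01995 + 0.16172 + 0.08352 = 0.27961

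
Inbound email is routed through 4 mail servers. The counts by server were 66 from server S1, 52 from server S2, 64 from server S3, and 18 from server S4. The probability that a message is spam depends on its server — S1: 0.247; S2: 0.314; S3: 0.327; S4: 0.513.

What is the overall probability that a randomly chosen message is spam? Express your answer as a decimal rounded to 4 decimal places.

0.3140

Total: 66 + 52 + 64 + 18 = 200.
P(S1) = 66/200 = 0.33. P(S2) = 52/200 = 0.26. P(S3) = 64/200 = 0.32. P(S4) = 18/200 = 0.09.
P(S) = P(S|S1)·P(S1) + P(S|S2)·P(S2) + P(S|S3)·P(S3) + P(S|S4)·P(S4)
      = 0.247·0.33 + 0.314·0.26 + 0.327·0.32 + 0.513·0.09
      = 0.08151 + 0.08164 + 0.10464 + 0.04617 = 0.31396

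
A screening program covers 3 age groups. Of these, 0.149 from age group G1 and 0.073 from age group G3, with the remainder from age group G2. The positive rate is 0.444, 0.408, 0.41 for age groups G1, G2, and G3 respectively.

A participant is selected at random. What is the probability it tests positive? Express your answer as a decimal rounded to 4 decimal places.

P(G2) = 1 − (0.149 + 0.073) = 0.778.
Summing over the partition,
P(T) = P(T|G1)·P(G1) + P(T|G2)·P(G2) + P(T|G3)·P(G3)
      = 0.444·0.149 + 0.408·0.778 + 0.41·0.073
      = 0.066156 + 0.317424 + 0.02993 = 0.41351

P(T) ≈ 0.4135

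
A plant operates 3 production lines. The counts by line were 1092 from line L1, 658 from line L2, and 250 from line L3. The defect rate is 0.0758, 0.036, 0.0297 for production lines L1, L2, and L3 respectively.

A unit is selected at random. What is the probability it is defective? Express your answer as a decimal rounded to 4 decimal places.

Total: 1092 + 658 + 250 = 2000.
P(L1) = 1092/2000 = 0.546. P(L2) = 658/2000 = 0.329. P(L3) = 250/2000 = 0.125.
By the law of total probability,
P(D) = P(D|L1)·P(L1) + P(D|L2)·P(L2) + P(D|L3)·P(L3)
      = 0.0758·0.546 + 0.036·0.329 + 0.0297·0.125
      = 0.0413868 + 0.011844 + 0.0037125 = 0.0569433

0.0569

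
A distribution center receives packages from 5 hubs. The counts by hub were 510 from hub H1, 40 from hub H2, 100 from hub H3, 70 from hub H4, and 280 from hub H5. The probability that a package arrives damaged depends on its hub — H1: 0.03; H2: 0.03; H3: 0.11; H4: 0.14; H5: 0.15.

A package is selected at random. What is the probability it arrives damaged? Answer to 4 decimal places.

Total: 510 + 40 + 100 + 70 + 280 = 1000.
P(H1) = 510/1000 = 0.51. P(H2) = 40/1000 = 0.04. P(H3) = 100/1000 = 0.1. P(H4) = 70/1000 = 0.07. P(H5) = 280/1000 = 0.28.
Using total probability over the partition,
P(D) = P(D|H1)·P(H1) + P(D|H2)·P(H2) + P(D|H3)·P(H3) + P(D|H4)·P(H4) + P(D|H5)·P(H5)
      = 0.03·0.51 + 0.03·0.04 + 0.11·0.1 + 0.14·0.07 + 0.15·0.28
      = 0.0153 + 0.0012 + 0.011 + 0.0098 + 0.042 = 0.0793

P(D) ≈ 0.0793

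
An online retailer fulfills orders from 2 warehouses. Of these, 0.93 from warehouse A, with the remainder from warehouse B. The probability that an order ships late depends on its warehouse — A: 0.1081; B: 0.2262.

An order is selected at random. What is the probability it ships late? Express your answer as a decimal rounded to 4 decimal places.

P(L) ≈ 0.1164

P(B) = 1 − (0.93) = 0.07.
P(L) = P(L|A)·P(A) + P(L|B)·P(B)
      = 0.1081·0.93 + 0.2262·0.07
      = 0.100533 + 0.015834 = 0.116367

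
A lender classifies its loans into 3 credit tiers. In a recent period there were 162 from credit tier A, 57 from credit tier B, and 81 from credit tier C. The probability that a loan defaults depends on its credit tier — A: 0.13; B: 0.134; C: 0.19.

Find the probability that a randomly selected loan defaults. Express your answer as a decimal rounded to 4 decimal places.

Total: 162 + 57 + 81 = 300.
P(A) = 162/300 = 0.54. P(B) = 57/300 = 0.19. P(C) = 81/300 = 0.27.
By the law of total probability,
P(D) = P(D|A)·P(A) + P(D|B)·P(B) + P(D|C)·P(C)
      = 0.13·0.54 + 0.134·0.19 + 0.19·0.27
      = 0.0702 + 0.02546 + 0.0513 = 0.14696

0.1470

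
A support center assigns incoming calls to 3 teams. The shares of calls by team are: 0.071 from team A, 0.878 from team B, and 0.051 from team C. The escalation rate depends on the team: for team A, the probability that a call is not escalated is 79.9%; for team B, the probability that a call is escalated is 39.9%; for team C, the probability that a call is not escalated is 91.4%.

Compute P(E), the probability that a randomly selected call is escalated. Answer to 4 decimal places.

P(E) ≈ 0.3690

P(E|A) = 1 − 0.799 = 0.201.
P(E|C) = 1 − 0.914 = 0.086.
Using total probability over the partition,
P(E) = P(E|A)·P(A) + P(E|B)·P(B) + P(E|C)·P(C)
      = 0.201·0.071 + 0.399·0.878 + 0.086·0.051
      = 0.014271 + 0.350322 + 0.004386 = 0.368979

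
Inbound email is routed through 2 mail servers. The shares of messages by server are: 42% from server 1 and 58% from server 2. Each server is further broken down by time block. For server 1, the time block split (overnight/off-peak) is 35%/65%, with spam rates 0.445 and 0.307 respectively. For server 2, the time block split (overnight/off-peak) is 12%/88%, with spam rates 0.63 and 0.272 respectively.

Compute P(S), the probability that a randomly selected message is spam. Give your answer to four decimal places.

P(S) ≈ 0.3319

P(S|1) = 0.35·0.445 + 0.65·0.307 = 0.15575 + 0.19955 = 0.3553
P(S|2) = 0.12·0.63 + 0.88·0.272 = 0.0756 + 0.23936 = 0.31496
By total probability over the outer partition,
P(S) = 0.42·0.3553 + 0.58·0.31496
      = 0.149226 + 0.1826768 = 0.3319028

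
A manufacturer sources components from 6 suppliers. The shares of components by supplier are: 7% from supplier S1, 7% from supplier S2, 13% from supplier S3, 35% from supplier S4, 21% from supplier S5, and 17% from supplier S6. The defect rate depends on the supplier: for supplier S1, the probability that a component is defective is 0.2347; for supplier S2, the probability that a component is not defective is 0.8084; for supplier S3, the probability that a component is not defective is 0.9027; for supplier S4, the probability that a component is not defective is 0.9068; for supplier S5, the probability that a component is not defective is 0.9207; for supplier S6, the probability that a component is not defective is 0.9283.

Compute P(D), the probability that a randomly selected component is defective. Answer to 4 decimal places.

P(D|S2) = 1 − 0.8084 = 0.1916.
P(D|S3) = 1 − 0.9027 = 0.0973.
P(D|S4) = 1 − 0.9068 = 0.0932.
P(D|S5) = 1 − 0.9207 = 0.0793.
P(D|S6) = 1 − 0.9283 = 0.0717.
By the law of total probability,
P(D) = P(D|S1)·P(S1) + P(D|S2)·P(S2) + P(D|S3)·P(S3) + P(D|S4)·P(S4) + P(D|S5)·P(S5) + P(D|S6)·P(S6)
      = 0.2347·0.07 + 0.1916·0.07 + 0.0973·0.13 + 0.0932·0.35 + 0.0793·0.21 + 0.0717·0.17
      = 0.016429 + 0.013412 + 0.012649 + 0.03262 + 0.016653 + 0.012189 = 0.103952

0.1040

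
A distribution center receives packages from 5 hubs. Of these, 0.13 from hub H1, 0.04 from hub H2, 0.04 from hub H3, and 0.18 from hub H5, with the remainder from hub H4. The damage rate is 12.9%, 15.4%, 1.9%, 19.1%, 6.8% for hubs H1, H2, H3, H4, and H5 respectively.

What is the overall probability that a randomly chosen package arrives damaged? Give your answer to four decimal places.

P(D) ≈ 0.1524

P(H4) = 1 − (0.13 + 0.04 + 0.04 + 0.18) = 0.61.
Summing over the partition,
P(D) = P(D|H1)·P(H1) + P(D|H2)·P(H2) + P(D|H3)·P(H3) + P(D|H4)·P(H4) + P(D|H5)·P(H5)
      = 0.129·0.13 + 0.154·0.04 + 0.019·0.04 + 0.191·0.61 + 0.068·0.18
      = 0.01677 + 0.00616 + 0.00076 + 0.11651 + 0.01224 = 0.15244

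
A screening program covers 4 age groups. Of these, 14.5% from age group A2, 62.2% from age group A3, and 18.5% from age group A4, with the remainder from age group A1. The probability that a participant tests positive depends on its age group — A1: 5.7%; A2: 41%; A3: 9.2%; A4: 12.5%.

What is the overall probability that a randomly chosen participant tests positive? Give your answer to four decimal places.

P(T) ≈ 0.1425

P(A1) = 1 − (0.145 + 0.622 + 0.185) = 0.048.
P(T) = P(T|A1)·P(A1) + P(T|A2)·P(A2) + P(T|A3)·P(A3) + P(T|A4)·P(A4)
      = 0.057·0.048 + 0.41·0.145 + 0.092·0.622 + 0.125·0.185
      = 0.002736 + 0.05945 + 0.057224 + 0.023125 = 0.142535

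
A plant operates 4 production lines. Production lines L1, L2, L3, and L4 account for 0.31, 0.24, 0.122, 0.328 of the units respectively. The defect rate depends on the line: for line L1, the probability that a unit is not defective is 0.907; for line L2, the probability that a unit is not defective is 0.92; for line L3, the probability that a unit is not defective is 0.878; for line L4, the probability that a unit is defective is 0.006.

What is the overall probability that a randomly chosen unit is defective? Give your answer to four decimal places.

0.0649

P(D|L1) = 1 − 0.907 = 0.093.
P(D|L2) = 1 − 0.92 = 0.08.
P(D|L3) = 1 − 0.878 = 0.122.
P(D) = P(D|L1)·P(L1) + P(D|L2)·P(L2) + P(D|L3)·P(L3) + P(D|L4)·P(L4)
      = 0.093·0.31 + 0.08·0.24 + 0.122·0.122 + 0.006·0.328
      = 0.02883 + 0.0192 + 0.014884 + 0.001968 = 0.064882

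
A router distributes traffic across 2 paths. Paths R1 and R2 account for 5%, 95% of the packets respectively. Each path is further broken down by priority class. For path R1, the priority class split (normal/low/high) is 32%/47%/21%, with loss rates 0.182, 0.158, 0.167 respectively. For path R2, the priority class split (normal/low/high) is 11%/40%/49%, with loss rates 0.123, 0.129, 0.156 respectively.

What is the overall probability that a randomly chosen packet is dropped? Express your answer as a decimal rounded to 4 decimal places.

P(L|R1) = 0.32·0.182 + 0.47·0.158 + 0.21·0.167 = 0.05824 + 0.07426 + 0.03507 = 0.16757
P(L|R2) = 0.11·0.123 + 0.4·0.129 + 0.49·0.156 = 0.01353 + 0.0516 + 0.07644 = 0.14157
Then overall,
P(L) = 0.05·0.16757 + 0.95·0.14157
      = 0.0083785 + 0.1344915 = 0.14287

P(L) ≈ 0.1429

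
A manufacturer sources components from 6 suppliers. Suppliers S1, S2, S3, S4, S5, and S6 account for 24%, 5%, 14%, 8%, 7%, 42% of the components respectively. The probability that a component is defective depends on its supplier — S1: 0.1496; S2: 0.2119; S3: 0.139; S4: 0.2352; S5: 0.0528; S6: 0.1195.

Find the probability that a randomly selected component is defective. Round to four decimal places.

0.1387

Using total probability over the partition,
P(D) = P(D|S1)·P(S1) + P(D|S2)·P(S2) + P(D|S3)·P(S3) + P(D|S4)·P(S4) + P(D|S5)·P(S5) + P(D|S6)·P(S6)
      = 0.1496·0.24 + 0.2119·0.05 + 0.139·0.14 + 0.2352·0.08 + 0.0528·0.07 + 0.1195·0.42
      = 0.035904 + 0.010595 + 0.01946 + 0.018816 + 0.003696 + 0.05019 = 0.138661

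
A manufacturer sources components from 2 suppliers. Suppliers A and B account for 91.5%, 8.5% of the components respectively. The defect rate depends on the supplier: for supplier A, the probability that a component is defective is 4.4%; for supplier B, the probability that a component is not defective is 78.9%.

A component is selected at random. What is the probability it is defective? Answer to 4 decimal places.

P(D|B) = 1 − 0.789 = 0.211.
P(D) = P(D|A)·P(A) + P(D|B)·P(B)
      = 0.044·0.915 + 0.211·0.085
      = 0.04026 + 0.017935 = 0.058195

0.0582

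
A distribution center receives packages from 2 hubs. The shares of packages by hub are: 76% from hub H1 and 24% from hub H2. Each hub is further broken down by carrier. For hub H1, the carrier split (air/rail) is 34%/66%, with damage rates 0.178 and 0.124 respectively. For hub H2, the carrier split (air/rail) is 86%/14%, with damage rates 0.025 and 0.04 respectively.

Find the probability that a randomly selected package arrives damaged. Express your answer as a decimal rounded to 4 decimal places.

P(D|H1) = 0.34·0.178 + 0.66·0.124 = 0.06052 + 0.08184 = 0.14236
P(D|H2) = 0.86·0.025 + 0.14·0.04 = 0.0215 + 0.0056 = 0.0271
Then overall,
P(D) = 0.76·0.14236 + 0.24·0.0271
      = 0.1081936 + 0.006504 = 0.1146976

P(D) ≈ 0.1147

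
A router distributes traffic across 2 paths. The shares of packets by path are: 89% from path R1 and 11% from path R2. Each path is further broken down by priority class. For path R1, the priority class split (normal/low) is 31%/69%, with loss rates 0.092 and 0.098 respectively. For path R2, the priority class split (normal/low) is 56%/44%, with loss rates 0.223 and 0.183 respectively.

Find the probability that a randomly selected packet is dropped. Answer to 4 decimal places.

P(L|R1) = 0.31·0.092 + 0.69·0.098 = 0.02852 + 0.06762 = 0.09614
P(L|R2) = 0.56·0.223 + 0.44·0.183 = 0.12488 + 0.08052 = 0.2054
By total probability over the outer partition,
P(L) = 0.89·0.09614 + 0.11·0.2054
      = 0.0855646 + 0.022594 = 0.1081586

P(L) ≈ 0.1082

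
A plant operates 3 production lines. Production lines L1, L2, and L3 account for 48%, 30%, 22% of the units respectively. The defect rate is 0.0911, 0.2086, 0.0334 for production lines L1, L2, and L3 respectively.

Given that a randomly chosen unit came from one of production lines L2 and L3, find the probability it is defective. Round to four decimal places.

P(D|S) ≈ 0.1345

Let S = {L2, L3}.
P(S) = 0.3 + 0.22 = 0.52.
P(D ∩ S) = 0.2086·0.3 + 0.0334·0.22 = 0.06258 + 0.007348 = 0.069928.
P(D | S) = 0.069928 / 0.52 = 0.134477…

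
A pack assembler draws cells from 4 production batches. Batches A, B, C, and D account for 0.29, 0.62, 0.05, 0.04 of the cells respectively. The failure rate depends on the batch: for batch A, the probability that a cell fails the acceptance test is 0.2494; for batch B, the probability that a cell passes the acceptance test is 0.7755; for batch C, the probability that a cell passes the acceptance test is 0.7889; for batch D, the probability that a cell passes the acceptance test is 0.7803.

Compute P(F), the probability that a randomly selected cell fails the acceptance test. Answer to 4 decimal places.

P(F|B) = 1 − 0.7755 = 0.2245.
P(F|C) = 1 − 0.7889 = 0.2111.
P(F|D) = 1 − 0.7803 = 0.2197.
Using total probability over the partition,
P(F) = P(F|A)·P(A) + P(F|B)·P(B) + P(F|C)·P(C) + P(F|D)·P(D)
      = 0.2494·0.29 + 0.2245·0.62 + 0.2111·0.05 + 0.2197·0.04
      = 0.072326 + 0.13919 + 0.010555 + 0.008788 = 0.230859

0.2309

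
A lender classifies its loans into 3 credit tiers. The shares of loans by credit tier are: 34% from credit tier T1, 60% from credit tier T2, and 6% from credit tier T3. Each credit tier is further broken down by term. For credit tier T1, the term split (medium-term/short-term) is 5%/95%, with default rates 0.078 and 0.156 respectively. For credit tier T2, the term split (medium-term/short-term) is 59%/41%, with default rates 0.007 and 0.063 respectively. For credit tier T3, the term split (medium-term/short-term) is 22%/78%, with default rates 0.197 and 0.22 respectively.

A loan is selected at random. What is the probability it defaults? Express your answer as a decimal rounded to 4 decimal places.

P(D|T1) = 0.05·0.078 + 0.95·0.156 = 0.0039 + 0.1482 = 0.1521
P(D|T2) = 0.59·0.007 + 0.41·0.063 = 0.00413 + 0.02583 = 0.02996
P(D|T3) = 0.22·0.197 + 0.78·0.22 = 0.04334 + 0.1716 = 0.21494
By total probability over the outer partition,
P(D) = 0.34·0.1521 + 0.6·0.02996 + 0.06·0.21494
      = 0.051714 + 0.017976 + 0.0128964 = 0.0825864

P(D) ≈ 0.0826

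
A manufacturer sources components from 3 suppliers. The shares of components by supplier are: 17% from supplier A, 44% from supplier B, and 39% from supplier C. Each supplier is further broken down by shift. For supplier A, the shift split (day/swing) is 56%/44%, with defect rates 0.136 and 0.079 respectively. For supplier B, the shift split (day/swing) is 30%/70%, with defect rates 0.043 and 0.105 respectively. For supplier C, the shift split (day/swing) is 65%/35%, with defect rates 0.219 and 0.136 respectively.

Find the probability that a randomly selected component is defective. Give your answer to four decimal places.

P(D|A) = 0.56·0.136 + 0.44·0.079 = 0.07616 + 0.03476 = 0.11092
P(D|B) = 0.3·0.043 + 0.7·0.105 = 0.0129 + 0.0735 = 0.0864
P(D|C) = 0.65·0.219 + 0.35·0.136 = 0.14235 + 0.0476 = 0.18995
Then overall,
P(D) = 0.17·0.11092 + 0.44·0.0864 + 0.39·0.18995
      = 0.0188564 + 0.038016 + 0.0740805 = 0.1309529

0.1310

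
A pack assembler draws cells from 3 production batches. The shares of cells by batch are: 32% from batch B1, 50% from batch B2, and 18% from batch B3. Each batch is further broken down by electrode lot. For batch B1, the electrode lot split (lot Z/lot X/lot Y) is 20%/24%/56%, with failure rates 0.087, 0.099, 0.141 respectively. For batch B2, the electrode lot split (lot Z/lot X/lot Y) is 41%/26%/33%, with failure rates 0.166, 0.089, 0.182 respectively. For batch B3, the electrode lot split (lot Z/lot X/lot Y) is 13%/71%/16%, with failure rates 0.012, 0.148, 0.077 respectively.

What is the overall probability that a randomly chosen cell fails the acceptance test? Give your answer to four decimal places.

P(F|B1) = 0.2·0.087 + 0.24·0.099 + 0.56·0.141 = 0.0174 + 0.02376 + 0.07896 = 0.12012
P(F|B2) = 0.41·0.166 + 0.26·0.089 + 0.33·0.182 = 0.06806 + 0.02314 + 0.06006 = 0.15126
P(F|B3) = 0.13·0.012 + 0.71·0.148 + 0.16·0.077 = 0.00156 + 0.10508 + 0.01232 = 0.11896
By total probability over the outer partition,
P(F) = 0.32·0.12012 + 0.5·0.15126 + 0.18·0.11896
      = 0.0384384 + 0.07563 + 0.0214128 = 0.1354812

0.1355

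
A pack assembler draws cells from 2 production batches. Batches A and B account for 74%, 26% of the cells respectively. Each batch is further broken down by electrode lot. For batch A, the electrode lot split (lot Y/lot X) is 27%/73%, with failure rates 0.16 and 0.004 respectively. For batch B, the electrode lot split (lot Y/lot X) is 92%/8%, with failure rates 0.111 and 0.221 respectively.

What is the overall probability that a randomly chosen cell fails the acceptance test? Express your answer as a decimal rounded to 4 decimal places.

P(F|A) = 0.27·0.16 + 0.73·0.004 = 0.0432 + 0.00292 = 0.04612
P(F|B) = 0.92·0.111 + 0.08·0.221 = 0.10212 + 0.01768 = 0.1198
Then overall,
P(F) = 0.74·0.04612 + 0.26·0.1198
      = 0.0341288 + 0.031148 = 0.0652768

0.0653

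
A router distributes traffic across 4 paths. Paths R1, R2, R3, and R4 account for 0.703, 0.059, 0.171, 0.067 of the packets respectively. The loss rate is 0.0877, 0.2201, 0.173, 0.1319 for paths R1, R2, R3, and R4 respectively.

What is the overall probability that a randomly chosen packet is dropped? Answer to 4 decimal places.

0.1131

Summing over the partition,
P(L) = P(L|R1)·P(R1) + P(L|R2)·P(R2) + P(L|R3)·P(R3) + P(L|R4)·P(R4)
      = 0.0877·0.703 + 0.2201·0.059 + 0.173·0.171 + 0.1319·0.067
      = 0.0616531 + 0.0129859 + 0.029583 + 0.0088373 = 0.1130593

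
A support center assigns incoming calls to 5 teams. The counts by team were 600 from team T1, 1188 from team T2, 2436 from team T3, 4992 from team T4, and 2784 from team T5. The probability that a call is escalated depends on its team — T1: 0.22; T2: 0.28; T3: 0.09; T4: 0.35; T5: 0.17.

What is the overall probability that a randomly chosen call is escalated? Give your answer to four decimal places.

0.2420

Total: 600 + 1188 + 2436 + 4992 + 2784 = 12000.
P(T1) = 600/12000 = 0.05. P(T2) = 1188/12000 = 0.099. P(T3) = 2436/12000 = 0.203. P(T4) = 4992/12000 = 0.416. P(T5) = 2784/12000 = 0.232.
Summing over the partition,
P(E) = P(E|T1)·P(T1) + P(E|T2)·P(T2) + P(E|T3)·P(T3) + P(E|T4)·P(T4) + P(E|T5)·P(T5)
      = 0.22·0.05 + 0.28·0.099 + 0.09·0.203 + 0.35·0.416 + 0.17·0.232
      = 0.011 + 0.02772 + 0.01827 + 0.1456 + 0.03944 = 0.24203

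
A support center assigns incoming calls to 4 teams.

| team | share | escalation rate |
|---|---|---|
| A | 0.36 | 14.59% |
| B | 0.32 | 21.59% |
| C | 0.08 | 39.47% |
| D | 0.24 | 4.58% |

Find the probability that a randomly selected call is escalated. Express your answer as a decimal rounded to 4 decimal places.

P(E) = P(E|A)·P(A) + P(E|B)·P(B) + P(E|C)·P(C) + P(E|D)·P(D)
      = 0.1459·0.36 + 0.2159·0.32 + 0.3947·0.08 + 0.0458·0.24
      = 0.052524 + 0.069088 + 0.031576 + 0.010992 = 0.16418

P(E) ≈ 0.1642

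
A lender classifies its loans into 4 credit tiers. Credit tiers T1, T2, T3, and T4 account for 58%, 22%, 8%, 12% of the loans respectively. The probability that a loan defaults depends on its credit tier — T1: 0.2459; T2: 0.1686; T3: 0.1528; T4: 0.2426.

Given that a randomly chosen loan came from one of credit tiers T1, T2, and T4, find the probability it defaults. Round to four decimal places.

Let S = {T1, T2, T4}.
P(S) = 0.58 + 0.22 + 0.12 = 0.92.
P(D ∩ S) = 0.2459·0.58 + 0.1686·0.22 + 0.2426·0.12 = 0.142622 + 0.037092 + 0.029112 = 0.208826.
P(D | S) = 0.208826 / 0.92 = 0.226985…

0.2270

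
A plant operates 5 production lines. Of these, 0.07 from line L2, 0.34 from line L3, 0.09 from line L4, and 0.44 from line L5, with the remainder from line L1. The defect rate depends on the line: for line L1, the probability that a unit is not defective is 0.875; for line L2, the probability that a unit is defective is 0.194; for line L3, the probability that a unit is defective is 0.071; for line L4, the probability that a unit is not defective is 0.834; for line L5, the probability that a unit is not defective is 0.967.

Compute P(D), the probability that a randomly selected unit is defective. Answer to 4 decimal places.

P(D) ≈ 0.0747

P(L1) = 1 − (0.07 + 0.34 + 0.09 + 0.44) = 0.06.
P(D|L1) = 1 − 0.875 = 0.125.
P(D|L4) = 1 − 0.834 = 0.166.
P(D|L5) = 1 − 0.967 = 0.033.
Summing over the partition,
P(D) = P(D|L1)·P(L1) + P(D|L2)·P(L2) + P(D|L3)·P(L3) + P(D|L4)·P(L4) + P(D|L5)·P(L5)
      = 0.125·0.06 + 0.194·0.07 + 0.071·0.34 + 0.166·0.09 + 0.033·0.44
      = 0.0075 + 0.01358 + 0.02414 + 0.01494 + 0.01452 = 0.07468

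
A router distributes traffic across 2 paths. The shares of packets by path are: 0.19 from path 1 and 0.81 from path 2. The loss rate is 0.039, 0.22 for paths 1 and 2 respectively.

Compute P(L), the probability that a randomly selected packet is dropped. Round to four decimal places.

P(L) = P(L|1)·P(1) + P(L|2)·P(2)
      = 0.039·0.19 + 0.22·0.81
      = 0.00741 + 0.1782 = 0.18561

0.1856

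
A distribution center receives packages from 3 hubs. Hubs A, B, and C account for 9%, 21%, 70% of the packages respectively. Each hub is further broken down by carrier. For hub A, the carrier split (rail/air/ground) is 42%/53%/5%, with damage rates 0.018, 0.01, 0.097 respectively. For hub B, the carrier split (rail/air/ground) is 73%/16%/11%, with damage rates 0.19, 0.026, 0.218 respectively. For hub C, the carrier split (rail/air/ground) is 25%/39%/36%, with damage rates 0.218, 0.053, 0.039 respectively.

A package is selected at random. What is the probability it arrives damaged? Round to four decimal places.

P(D|A) = 0.42·0.018 + 0.53·0.01 + 0.05·0.097 = 0.00756 + 0.0053 + 0.00485 = 0.01771
P(D|B) = 0.73·0.19 + 0.16·0.026 + 0.11·0.218 = 0.1387 + 0.00416 + 0.02398 = 0.16684
P(D|C) = 0.25·0.218 + 0.39·0.053 + 0.36·0.039 = 0.0545 + 0.02067 + 0.01404 = 0.08921
Then overall,
P(D) = 0.09·0.01771 + 0.21·0.16684 + 0.7·0.08921
      = 0.0015939 + 0.0350364 + 0.062447 = 0.0990773

P(D) ≈ 0.0991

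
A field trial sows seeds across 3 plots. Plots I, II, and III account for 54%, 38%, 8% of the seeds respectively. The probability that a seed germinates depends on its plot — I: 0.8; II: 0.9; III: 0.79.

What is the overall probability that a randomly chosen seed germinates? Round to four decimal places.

P(G) = P(G|I)·P(I) + P(G|II)·P(II) + P(G|III)·P(III)
      = 0.8·0.54 + 0.9·0.38 + 0.79·0.08
      = 0.432 + 0.342 + 0.0632 = 0.8372

P(G) ≈ 0.8372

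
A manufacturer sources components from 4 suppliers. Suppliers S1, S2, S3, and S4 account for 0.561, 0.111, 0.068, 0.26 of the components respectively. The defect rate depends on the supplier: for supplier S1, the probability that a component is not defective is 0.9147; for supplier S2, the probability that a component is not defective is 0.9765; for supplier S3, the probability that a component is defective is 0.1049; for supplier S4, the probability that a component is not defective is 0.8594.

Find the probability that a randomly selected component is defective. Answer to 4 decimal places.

P(D) ≈ 0.0942

P(D|S1) = 1 − 0.9147 = 0.0853.
P(D|S2) = 1 − 0.9765 = 0.0235.
P(D|S4) = 1 − 0.8594 = 0.1406.
By the law of total probability,
P(D) = P(D|S1)·P(S1) + P(D|S2)·P(S2) + P(D|S3)·P(S3) + P(D|S4)·P(S4)
      = 0.0853·0.561 + 0.0235·0.111 + 0.1049·0.068 + 0.1406·0.26
      = 0.0478533 + 0.0026085 + 0.0071332 + 0.036556 = 0.094151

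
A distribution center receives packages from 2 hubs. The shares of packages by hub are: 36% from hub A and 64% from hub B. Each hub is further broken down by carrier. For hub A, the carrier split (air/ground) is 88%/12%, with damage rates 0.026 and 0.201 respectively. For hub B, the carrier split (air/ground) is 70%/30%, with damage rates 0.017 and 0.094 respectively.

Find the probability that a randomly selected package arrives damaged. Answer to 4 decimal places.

P(D) ≈ 0.0426

P(D|A) = 0.88·0.026 + 0.12·0.201 = 0.02288 + 0.02412 = 0.047
P(D|B) = 0.7·0.017 + 0.3·0.094 = 0.0119 + 0.0282 = 0.0401
Then overall,
P(D) = 0.36·0.047 + 0.64·0.0401
      = 0.01692 + 0.025664 = 0.042584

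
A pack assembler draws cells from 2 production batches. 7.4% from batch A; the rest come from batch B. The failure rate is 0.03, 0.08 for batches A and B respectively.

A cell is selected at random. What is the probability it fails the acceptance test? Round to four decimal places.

P(B) = 1 − (0.074) = 0.926.
P(F) = P(F|A)·P(A) + P(F|B)·P(B)
      = 0.03·0.074 + 0.08·0.926
      = 0.00222 + 0.07408 = 0.0763

0.0763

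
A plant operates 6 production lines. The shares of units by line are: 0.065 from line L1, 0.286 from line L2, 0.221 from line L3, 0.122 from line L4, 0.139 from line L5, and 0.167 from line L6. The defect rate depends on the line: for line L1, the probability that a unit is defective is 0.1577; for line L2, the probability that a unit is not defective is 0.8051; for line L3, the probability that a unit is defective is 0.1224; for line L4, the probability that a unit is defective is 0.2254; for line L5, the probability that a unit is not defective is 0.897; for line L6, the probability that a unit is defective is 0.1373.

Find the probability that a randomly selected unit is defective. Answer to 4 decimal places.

P(D) ≈ 0.1578

P(D|L2) = 1 − 0.8051 = 0.1949.
P(D|L5) = 1 − 0.897 = 0.103.
P(D) = P(D|L1)·P(L1) + P(D|L2)·P(L2) + P(D|L3)·P(L3) + P(D|L4)·P(L4) + P(D|L5)·P(L5) + P(D|L6)·P(L6)
      = 0.1577·0.065 + 0.1949·0.286 + 0.1224·0.221 + 0.2254·0.122 + 0.103·0.139 + 0.1373·0.167
      = 0.0102505 + 0.0557414 + 0.0270504 + 0.0274988 + 0.014317 + 0.0229291 = 0.1577872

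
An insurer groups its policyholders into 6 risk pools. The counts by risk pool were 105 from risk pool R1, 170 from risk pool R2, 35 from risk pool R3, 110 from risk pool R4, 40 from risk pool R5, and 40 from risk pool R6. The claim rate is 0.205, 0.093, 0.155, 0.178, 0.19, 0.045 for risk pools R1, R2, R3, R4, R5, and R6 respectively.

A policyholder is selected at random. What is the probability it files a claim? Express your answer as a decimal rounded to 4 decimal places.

Total: 105 + 170 + 35 + 110 + 40 + 40 = 500.
P(R1) = 105/500 = 0.21. P(R2) = 170/500 = 0.34. P(R3) = 35/500 = 0.07. P(R4) = 110/500 = 0.22. P(R5) = 40/500 = 0.08. P(R6) = 40/500 = 0.08.
Using total probability over the partition,
P(C) = P(C|R1)·P(R1) + P(C|R2)·P(R2) + P(C|R3)·P(R3) + P(C|R4)·P(R4) + P(C|R5)·P(R5) + P(C|R6)·P(R6)
      = 0.205·0.21 + 0.093·0.34 + 0.155·0.07 + 0.178·0.22 + 0.19·0.08 + 0.045·0.08
      = 0.04305 + 0.03162 + 0.01085 + 0.03916 + 0.0152 + 0.0036 = 0.14348

P(C) ≈ 0.1435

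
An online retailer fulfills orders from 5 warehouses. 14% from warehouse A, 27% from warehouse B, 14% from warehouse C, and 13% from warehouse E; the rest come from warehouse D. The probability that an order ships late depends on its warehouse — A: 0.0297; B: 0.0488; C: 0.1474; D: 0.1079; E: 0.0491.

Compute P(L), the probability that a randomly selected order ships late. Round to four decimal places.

P(D) = 1 − (0.14 + 0.27 + 0.14 + 0.13) = 0.32.
Using total probability over the partition,
P(L) = P(L|A)·P(A) + P(L|B)·P(B) + P(L|C)·P(C) + P(L|D)·P(D) + P(L|E)·P(E)
      = 0.0297·0.14 + 0.0488·0.27 + 0.1474·0.14 + 0.1079·0.32 + 0.0491·0.13
      = 0.004158 + 0.013176 + 0.020636 + 0.034528 + 0.006383 = 0.078881

0.0789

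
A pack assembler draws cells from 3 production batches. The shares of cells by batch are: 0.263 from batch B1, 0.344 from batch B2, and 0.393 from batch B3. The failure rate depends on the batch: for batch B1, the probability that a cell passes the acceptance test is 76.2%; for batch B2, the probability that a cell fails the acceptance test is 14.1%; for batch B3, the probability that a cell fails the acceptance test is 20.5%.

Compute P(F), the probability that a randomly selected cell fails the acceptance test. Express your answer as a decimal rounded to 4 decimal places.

P(F) ≈ 0.1917

P(F|B1) = 1 − 0.762 = 0.238.
P(F) = P(F|B1)·P(B1) + P(F|B2)·P(B2) + P(F|B3)·P(B3)
      = 0.238·0.263 + 0.141·0.344 + 0.205·0.393
      = 0.062594 + 0.048504 + 0.080565 = 0.191663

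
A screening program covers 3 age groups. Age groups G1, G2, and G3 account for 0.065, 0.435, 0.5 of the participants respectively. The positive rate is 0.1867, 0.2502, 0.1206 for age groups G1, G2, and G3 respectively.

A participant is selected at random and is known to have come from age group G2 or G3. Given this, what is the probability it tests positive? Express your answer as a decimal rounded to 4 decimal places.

Let S = {G2, G3}.
P(S) = 0.435 + 0.5 = 0.935.
P(T ∩ S) = 0.2502·0.435 + 0.1206·0.5 = 0.108837 + 0.0603 = 0.169137.
P(T | S) = 0.169137 / 0.935 = 0.180895…

P(T|S) ≈ 0.1809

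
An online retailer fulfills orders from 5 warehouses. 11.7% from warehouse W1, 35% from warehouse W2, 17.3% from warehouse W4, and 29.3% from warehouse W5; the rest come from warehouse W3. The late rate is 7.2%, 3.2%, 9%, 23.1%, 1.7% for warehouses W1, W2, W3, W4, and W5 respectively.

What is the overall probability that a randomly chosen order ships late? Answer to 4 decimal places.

P(W3) = 1 − (0.117 + 0.35 + 0.173 + 0.293) = 0.067.
P(L) = P(L|W1)·P(W1) + P(L|W2)·P(W2) + P(L|W3)·P(W3) + P(L|W4)·P(W4) + P(L|W5)·P(W5)
      = 0.072·0.117 + 0.032·0.35 + 0.09·0.067 + 0.231·0.173 + 0.017·0.293
      = 0.008424 + 0.0112 + 0.00603 + 0.039963 + 0.004981 = 0.070598

0.0706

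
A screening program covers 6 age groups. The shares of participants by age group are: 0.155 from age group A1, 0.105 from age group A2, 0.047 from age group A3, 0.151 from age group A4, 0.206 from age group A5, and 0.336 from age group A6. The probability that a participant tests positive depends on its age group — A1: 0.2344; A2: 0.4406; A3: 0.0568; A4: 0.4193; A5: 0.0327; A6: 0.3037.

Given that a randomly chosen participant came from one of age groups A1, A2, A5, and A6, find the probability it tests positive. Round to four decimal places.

P(T|S) ≈ 0.2386

Let S = {A1, A2, A5, A6}.
P(S) = 0.155 + 0.105 + 0.206 + 0.336 = 0.802.
P(T ∩ S) = 0.2344·0.155 + 0.4406·0.105 + 0.0327·0.206 + 0.3037·0.336 = 0.036332 + 0.046263 + 0.0067362 + 0.1020432 = 0.1913744.
P(T | S) = 0.1913744 / 0.802 = 0.238621…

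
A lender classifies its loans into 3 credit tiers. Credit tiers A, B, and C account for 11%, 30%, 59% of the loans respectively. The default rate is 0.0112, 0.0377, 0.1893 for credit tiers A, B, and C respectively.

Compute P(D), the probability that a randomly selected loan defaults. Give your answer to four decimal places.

P(D) = P(D|A)·P(A) + P(D|B)·P(B) + P(D|C)·P(C)
      = 0.0112·0.11 + 0.0377·0.3 + 0.1893·0.59
      = 0.001232 + 0.01131 + 0.111687 = 0.124229

P(D) ≈ 0.1242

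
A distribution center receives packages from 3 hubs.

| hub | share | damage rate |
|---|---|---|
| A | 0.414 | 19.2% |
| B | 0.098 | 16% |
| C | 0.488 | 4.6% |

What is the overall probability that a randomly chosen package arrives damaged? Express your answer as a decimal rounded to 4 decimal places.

P(D) = P(D|A)·P(A) + P(D|B)·P(B) + P(D|C)·P(C)
      = 0.192·0.414 + 0.16·0.098 + 0.046·0.488
      = 0.079488 + 0.01568 + 0.022448 = 0.117616

0.1176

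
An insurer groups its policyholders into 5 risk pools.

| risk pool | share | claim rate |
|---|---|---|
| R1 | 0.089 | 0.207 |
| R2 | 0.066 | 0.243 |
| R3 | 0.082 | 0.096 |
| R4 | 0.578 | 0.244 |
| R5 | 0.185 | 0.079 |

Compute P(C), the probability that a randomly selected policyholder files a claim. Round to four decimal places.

0.1980

P(C) = P(C|R1)·P(R1) + P(C|R2)·P(R2) + P(C|R3)·P(R3) + P(C|R4)·P(R4) + P(C|R5)·P(R5)
      = 0.207·0.089 + 0.243·0.066 + 0.096·0.082 + 0.244·0.578 + 0.079·0.185
      = 0.018423 + 0.016038 + 0.007872 + 0.141032 + 0.014615 = 0.19798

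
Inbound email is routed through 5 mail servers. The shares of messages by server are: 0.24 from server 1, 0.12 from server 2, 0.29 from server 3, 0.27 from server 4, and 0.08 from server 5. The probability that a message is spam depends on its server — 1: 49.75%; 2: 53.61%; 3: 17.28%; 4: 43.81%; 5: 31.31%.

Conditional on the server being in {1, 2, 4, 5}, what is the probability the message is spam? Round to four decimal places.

Let J = {1, 2, 4, 5}.
P(J) = 0.24 + 0.12 + 0.27 + 0.08 = 0.71.
P(S ∩ J) = 0.4975·0.24 + 0.5361·0.12 + 0.4381·0.27 + 0.3131·0.08 = 0.1194 + 0.064332 + 0.118287 + 0.025048 = 0.327067.
P(S | J) = 0.327067 / 0.71 = 0.460658…

0.4607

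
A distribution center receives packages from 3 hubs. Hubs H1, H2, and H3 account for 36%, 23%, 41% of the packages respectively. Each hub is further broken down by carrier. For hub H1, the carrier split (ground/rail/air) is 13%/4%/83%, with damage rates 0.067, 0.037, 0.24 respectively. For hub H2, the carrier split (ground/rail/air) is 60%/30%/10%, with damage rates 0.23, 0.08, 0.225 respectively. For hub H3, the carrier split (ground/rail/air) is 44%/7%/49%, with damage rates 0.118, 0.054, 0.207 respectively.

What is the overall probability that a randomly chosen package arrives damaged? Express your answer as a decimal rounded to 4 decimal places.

P(D) ≈ 0.1822

P(D|H1) = 0.13·0.067 + 0.04·0.037 + 0.83·0.24 = 0.00871 + 0.00148 + 0.1992 = 0.20939
P(D|H2) = 0.6·0.23 + 0.3·0.08 + 0.1·0.225 = 0.138 + 0.024 + 0.0225 = 0.1845
P(D|H3) = 0.44·0.118 + 0.07·0.054 + 0.49·0.207 = 0.05192 + 0.00378 + 0.10143 = 0.15713
Then overall,
P(D) = 0.36·0.20939 + 0.23·0.1845 + 0.41·0.15713
      = 0.0753804 + 0.042435 + 0.0644233 = 0.1822387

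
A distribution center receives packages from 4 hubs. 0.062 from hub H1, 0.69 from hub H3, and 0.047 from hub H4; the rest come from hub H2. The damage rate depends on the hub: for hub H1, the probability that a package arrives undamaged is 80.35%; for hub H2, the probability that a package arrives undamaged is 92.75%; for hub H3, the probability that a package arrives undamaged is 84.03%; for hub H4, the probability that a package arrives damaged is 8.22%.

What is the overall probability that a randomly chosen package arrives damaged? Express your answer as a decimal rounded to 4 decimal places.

P(H2) = 1 − (0.062 + 0.69 + 0.047) = 0.201.
P(D|H1) = 1 − 0.8035 = 0.1965.
P(D|H2) = 1 − 0.9275 = 0.0725.
P(D|H3) = 1 − 0.8403 = 0.1597.
P(D) = P(D|H1)·P(H1) + P(D|H2)·P(H2) + P(D|H3)·P(H3) + P(D|H4)·P(H4)
      = 0.1965·0.062 + 0.0725·0.201 + 0.1597·0.69 + 0.0822·0.047
      = 0.012183 + 0.0145725 + 0.110193 + 0.0038634 = 0.1408119

P(D) ≈ 0.1408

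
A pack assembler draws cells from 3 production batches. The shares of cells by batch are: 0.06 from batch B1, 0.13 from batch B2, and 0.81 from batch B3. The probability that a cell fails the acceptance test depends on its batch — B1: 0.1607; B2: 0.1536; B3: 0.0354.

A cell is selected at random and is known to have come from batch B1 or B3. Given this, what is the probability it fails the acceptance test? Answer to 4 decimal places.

Let S = {B1, B3}.
P(S) = 0.06 + 0.81 = 0.87.
P(F ∩ S) = 0.1607·0.06 + 0.0354·0.81 = 0.009642 + 0.028674 = 0.038316.
P(F | S) = 0.038316 / 0.87 = 0.044041…

0.0440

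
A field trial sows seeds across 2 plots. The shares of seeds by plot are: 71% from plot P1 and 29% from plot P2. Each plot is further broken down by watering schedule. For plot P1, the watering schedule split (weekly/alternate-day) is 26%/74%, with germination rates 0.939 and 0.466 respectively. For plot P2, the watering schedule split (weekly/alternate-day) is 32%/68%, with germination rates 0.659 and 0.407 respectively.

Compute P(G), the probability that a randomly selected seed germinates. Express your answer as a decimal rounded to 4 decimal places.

P(G|P1) = 0.26·0.939 + 0.74·0.466 = 0.24414 + 0.34484 = 0.58898
P(G|P2) = 0.32·0.659 + 0.68·0.407 = 0.21088 + 0.27676 = 0.48764
Then overall,
P(G) = 0.71·0.58898 + 0.29·0.48764
      = 0.4181758 + 0.1414156 = 0.5595914

P(G) ≈ 0.5596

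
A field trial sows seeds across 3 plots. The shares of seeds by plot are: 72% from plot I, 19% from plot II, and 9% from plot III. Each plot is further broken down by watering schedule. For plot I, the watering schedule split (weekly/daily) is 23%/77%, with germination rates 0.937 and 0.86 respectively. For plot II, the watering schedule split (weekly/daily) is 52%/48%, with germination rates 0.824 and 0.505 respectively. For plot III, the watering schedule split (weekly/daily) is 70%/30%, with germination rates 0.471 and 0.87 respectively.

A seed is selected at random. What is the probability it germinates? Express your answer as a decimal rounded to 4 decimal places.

P(G|I) = 0.23·0.937 + 0.77·0.86 = 0.21551 + 0.6622 = 0.87771
P(G|II) = 0.52·0.824 + 0.48·0.505 = 0.42848 + 0.2424 = 0.67088
P(G|III) = 0.7·0.471 + 0.3·0.87 = 0.3297 + 0.261 = 0.5907
Then overall,
P(G) = 0.72·0.87771 + 0.19·0.67088 + 0.09·0.5907
      = 0.6319512 + 0.1274672 + 0.053163 = 0.8125814

P(G) ≈ 0.8126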